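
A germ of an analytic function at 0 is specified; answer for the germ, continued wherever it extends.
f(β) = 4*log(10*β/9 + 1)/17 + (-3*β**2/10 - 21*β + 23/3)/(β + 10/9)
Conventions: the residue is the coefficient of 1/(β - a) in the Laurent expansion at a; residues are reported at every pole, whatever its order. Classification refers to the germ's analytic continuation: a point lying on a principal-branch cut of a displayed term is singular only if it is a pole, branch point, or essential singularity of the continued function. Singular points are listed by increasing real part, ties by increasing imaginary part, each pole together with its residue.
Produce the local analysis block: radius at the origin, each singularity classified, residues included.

Denominator factor (β + 10/9): pole of order 1 at -10/9, modulus 10/9.
Branch term (4/17)*log(1 - β/(-9/10)): its argument vanishes at β = -9/10, a logarithmic branch point, modulus 9/10.
The radius of convergence is the smallest modulus among the singular points: 9/10.
The branch term is analytic at -10/9 and contributes nothing to the residue; only the rational part matters.
At the order-1 pole -10/9 set g(β) = (β - (-10/9))*(rational part) = -3*β**2/10 - 21*β + 23/3.
Simple pole: residue = g(a) at a = -10/9, which is 827/27.
List the singular points by increasing real part (a conjugate pair: the negative imaginary part first).

Radius of convergence at 0: 9/10.
At -10/9: a pole of order 1; residue 827/27.
At -9/10: a logarithmic branch point.


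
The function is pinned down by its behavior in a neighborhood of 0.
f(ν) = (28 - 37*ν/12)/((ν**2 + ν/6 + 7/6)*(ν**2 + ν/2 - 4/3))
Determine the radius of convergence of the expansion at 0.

Denominator factor (ν**2 + ν/6 + 7/6): discriminant -167/36, complex-conjugate roots (-1/12) + ((1/12)*sqrt(167))*i and (-1/12) - ((1/12)*sqrt(167))*i; poles of order 1, moduli (1/6)*sqrt(42) and (1/6)*sqrt(42).
Denominator factor (ν**2 + ν/2 - 4/3): discriminant 67/12, real irrational roots -1/4 + (1/12)*sqrt(201) and -1/4 - (1/12)*sqrt(201); poles of order 1, moduli -1/4 + (1/12)*sqrt(201) and 1/4 + (1/12)*sqrt(201).
The radius of convergence is the smallest modulus among the singular points: -1/4 + (1/12)*sqrt(201).

The radius of convergence is -1/4 + (1/12)*sqrt(201).


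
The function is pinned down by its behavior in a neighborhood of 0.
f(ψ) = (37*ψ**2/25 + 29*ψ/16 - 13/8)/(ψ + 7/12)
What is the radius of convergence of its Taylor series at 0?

Denominator factor (ψ + 7/12): pole of order 1 at -7/12, modulus 7/12.
The radius of convergence is the smallest modulus among the singular points: 7/12.

The radius of convergence is 7/12.


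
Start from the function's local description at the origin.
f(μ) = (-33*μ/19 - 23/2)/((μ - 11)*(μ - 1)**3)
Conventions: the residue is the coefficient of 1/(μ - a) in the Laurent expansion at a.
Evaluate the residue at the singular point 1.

At the order-3 pole 1 set g(μ) = (μ - (1))^3*f(μ) = (-33*μ/19 - 23/2)/(μ - 11).
Order-3 pole: residue = g''(a)/2; g''(1) = 1163/19000, so the residue is 1163/38000.

The residue is 1163/38000.


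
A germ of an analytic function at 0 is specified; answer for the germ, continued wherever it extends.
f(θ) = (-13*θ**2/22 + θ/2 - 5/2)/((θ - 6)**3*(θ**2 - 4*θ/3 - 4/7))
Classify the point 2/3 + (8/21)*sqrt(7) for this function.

The denominator factor θ**2 - 4*θ/3 - 4/7 vanishes at 2/3 + (8/21)*sqrt(7) and appears to the power 1; the numerator there equals -4199/1386 - (76/693)*sqrt(7), nonzero, and no other factor vanishes.
Hence a pole whose order is the multiplicity, 1.

The point is a pole of order 1.


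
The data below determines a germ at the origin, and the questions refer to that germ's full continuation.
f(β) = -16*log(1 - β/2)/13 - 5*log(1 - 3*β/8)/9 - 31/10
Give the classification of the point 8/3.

The point is a logarithmic branch point.

The term (-5/9)*log(1 - β/(8/3)) has argument 1 - 8/3/(8/3) = 0 at 8/3: a logarithmic (infinitely-sheeted) branch point; the remaining terms are analytic or single-valued there.


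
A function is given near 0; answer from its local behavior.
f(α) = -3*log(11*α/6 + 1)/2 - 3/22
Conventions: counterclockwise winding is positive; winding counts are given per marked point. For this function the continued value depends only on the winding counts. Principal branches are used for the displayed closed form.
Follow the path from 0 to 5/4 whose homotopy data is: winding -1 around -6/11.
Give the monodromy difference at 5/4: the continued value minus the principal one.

The rational part is single-valued and drops out of the difference; each branch term changes only by its own monodromy.
(-3/2)*log(1 - α/(-6/11)): each positive loop around -6/11 adds 2*pi*i to the log, so winding -1 contributes (-3/2)*(-1)*2*pi*i = (3)*pi*i.
Summing the contributions at α = 5/4 gives (3)*pi*i.

Continued minus principal equals (3)*pi*i.


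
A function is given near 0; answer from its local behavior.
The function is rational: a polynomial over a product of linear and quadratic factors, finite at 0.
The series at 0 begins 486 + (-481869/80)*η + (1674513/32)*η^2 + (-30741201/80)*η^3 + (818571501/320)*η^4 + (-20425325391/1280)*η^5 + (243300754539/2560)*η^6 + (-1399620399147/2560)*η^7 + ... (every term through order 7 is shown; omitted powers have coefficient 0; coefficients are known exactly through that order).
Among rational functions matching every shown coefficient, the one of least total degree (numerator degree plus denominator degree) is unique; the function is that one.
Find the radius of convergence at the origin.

No rational of total degree below 5 reproduces all 8 coefficients; solving the [1/4] Pade equations on them gives f(η) = (-17*η/30 - 16/3)/((η - 1)*(η + 2/9)**3), whose expansion matches every shown term.
Denominator factor (η + 2/9)^3: pole of order 3 at -2/9, modulus 2/9.
Denominator factor (η - 1): pole of order 1 at 1, modulus 1.
The radius of convergence is the smallest modulus among the singular points: 2/9.

The radius of convergence is 2/9.


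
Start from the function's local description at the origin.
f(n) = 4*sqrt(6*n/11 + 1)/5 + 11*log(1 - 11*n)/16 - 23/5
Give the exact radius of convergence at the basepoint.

Branch term (4/5)*sqrt(1 - n/(-11/6)): its argument vanishes at n = -11/6, a square-root branch point, modulus 11/6.
Branch term (11/16)*log(1 - n/(1/11)): its argument vanishes at n = 1/11, a logarithmic branch point, modulus 1/11.
The radius of convergence is the smallest modulus among the singular points: 1/11.

The radius of convergence is 1/11.


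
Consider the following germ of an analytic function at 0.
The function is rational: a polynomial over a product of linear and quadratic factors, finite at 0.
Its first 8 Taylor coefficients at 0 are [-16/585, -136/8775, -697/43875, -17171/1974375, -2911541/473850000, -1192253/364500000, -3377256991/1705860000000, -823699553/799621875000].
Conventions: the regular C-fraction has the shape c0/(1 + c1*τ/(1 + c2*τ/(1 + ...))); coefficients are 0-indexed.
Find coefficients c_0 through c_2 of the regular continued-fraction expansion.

The regular C-fraction coefficients are [-16/585, -17/30, -11/24].

Taylor coefficients (read off): a_0 = -16/585, a_1 = -136/8775, a_2 = -697/43875.
c0 = a_0 = -16/585. Peel one level at a time: if S = 1 + c*τ/S' with S'(0) = 1, then c is the τ-coefficient of S and S' = c*τ/(S - 1).
S_1 = c0/f = 1 + (-17/30)*τ + (-187/720)*τ^2 + ...; c1 = -17/30.
S_2 = c1*τ/(S_1 - 1) = 1 + (-11/24)*τ + ...; c2 = -11/24.


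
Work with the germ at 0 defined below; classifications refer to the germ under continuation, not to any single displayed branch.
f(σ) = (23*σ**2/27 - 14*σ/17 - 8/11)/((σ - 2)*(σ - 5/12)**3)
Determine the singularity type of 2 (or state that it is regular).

The point is a pole of order 1.

The denominator factor σ - 2 vanishes at 2 and appears to the power 1; the numerator there equals 5216/5049, nonzero, and no other factor vanishes.
Hence a pole whose order is the multiplicity, 1.


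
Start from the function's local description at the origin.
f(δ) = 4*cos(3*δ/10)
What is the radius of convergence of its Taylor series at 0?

The radius of convergence is infinite.

The factor cos(3*δ/10) is entire and contributes no finite singular point.
The polynomial part has no poles.
No finite singular points: the Taylor series at 0 converges everywhere.


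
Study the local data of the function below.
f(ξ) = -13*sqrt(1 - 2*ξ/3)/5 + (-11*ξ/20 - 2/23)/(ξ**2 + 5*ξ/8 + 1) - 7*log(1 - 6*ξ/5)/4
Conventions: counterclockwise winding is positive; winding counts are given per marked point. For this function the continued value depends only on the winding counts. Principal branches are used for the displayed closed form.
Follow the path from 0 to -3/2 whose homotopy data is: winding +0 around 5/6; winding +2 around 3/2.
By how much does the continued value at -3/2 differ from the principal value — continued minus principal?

The rational part is single-valued and drops out of the difference; each branch term changes only by its own monodromy.
(-7/4)*log(1 - ξ/(5/6)): winding 0 around 5/6, so this term returns to its principal value, contribution 0.
(-13/5)*sqrt(1 - ξ/(3/2)): winding +2 is even, the square root returns to the same sheet, contribution 0.
Summing the contributions at ξ = -3/2 gives 0.

Continued minus principal equals 0.


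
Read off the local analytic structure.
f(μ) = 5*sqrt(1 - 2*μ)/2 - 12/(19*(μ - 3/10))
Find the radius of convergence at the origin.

The radius of convergence is 3/10.

Denominator factor (μ - 3/10): pole of order 1 at 3/10, modulus 3/10.
Branch term (5/2)*sqrt(1 - μ/(1/2)): its argument vanishes at μ = 1/2, a square-root branch point, modulus 1/2.
The radius of convergence is the smallest modulus among the singular points: 3/10.


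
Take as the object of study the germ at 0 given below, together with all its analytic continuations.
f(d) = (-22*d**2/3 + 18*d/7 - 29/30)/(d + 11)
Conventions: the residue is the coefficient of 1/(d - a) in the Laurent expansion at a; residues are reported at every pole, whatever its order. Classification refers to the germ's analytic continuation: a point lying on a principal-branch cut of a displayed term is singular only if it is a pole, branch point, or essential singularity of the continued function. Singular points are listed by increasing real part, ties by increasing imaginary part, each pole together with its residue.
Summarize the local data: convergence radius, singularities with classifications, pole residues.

Radius of convergence at 0: 11.
At -11: a pole of order 1; residue -64161/70.

Denominator factor (d + 11): pole of order 1 at -11, modulus 11.
The radius of convergence is the smallest modulus among the singular points: 11.
At the order-1 pole -11 set g(d) = (d - (-11))*f(d) = -22*d**2/3 + 18*d/7 - 29/30.
Simple pole: residue = g(a) at a = -11, which is -64161/70.


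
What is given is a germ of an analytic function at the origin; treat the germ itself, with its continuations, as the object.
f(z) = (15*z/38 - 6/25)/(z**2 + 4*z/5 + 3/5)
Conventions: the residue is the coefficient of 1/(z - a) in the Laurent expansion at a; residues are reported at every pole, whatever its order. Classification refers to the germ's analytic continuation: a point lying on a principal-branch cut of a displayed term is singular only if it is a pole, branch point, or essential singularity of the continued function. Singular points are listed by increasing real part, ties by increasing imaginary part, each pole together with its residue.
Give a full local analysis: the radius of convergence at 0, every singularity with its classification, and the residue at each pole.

Radius of convergence at 0: (1/5)*sqrt(15).
At (-2/5) - ((1/5)*sqrt(11))*i: a pole of order 1; residue (15/76) - ((189/2090)*sqrt(11))*i.
At (-2/5) + ((1/5)*sqrt(11))*i: a pole of order 1; residue (15/76) + ((189/2090)*sqrt(11))*i.

Denominator factor (z**2 + 4*z/5 + 3/5): discriminant -44/25, complex-conjugate roots (-2/5) + ((1/5)*sqrt(11))*i and (-2/5) - ((1/5)*sqrt(11))*i; poles of order 1, moduli (1/5)*sqrt(15) and (1/5)*sqrt(15).
The radius of convergence is the smallest modulus among the singular points: (1/5)*sqrt(15).
The factor z**2 + 4*z/5 + 3/5 splits as (z - a)(z - a') with a = (-2/5) - ((1/5)*sqrt(11))*i, a' = (-2/5) + ((1/5)*sqrt(11))*i. At the order-1 pole a set g(z) = (z - a)*f(z) = [15*z/38 - 6/25] / (z - a').
Simple pole: residue = g(a) at a = (-2/5) - ((1/5)*sqrt(11))*i, which is (15/76) - ((189/2090)*sqrt(11))*i.
The factor z**2 + 4*z/5 + 3/5 splits as (z - a)(z - a') with a = (-2/5) + ((1/5)*sqrt(11))*i, a' = (-2/5) - ((1/5)*sqrt(11))*i. At the order-1 pole a set g(z) = (z - a)*f(z) = [15*z/38 - 6/25] / (z - a').
Simple pole: residue = g(a) at a = (-2/5) + ((1/5)*sqrt(11))*i, which is (15/76) + ((189/2090)*sqrt(11))*i.
List the singular points by increasing real part (a conjugate pair: the negative imaginary part first).


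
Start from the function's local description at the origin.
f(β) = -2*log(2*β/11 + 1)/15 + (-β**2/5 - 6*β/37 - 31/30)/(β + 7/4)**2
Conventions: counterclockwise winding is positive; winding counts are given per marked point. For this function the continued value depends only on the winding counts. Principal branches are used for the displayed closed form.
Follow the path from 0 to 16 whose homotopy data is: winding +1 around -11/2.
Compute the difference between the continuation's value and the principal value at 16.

Continued minus principal equals -(4/15)*pi*i.

The rational part is single-valued and drops out of the difference; each branch term changes only by its own monodromy.
(-2/15)*log(1 - β/(-11/2)): each positive loop around -11/2 adds 2*pi*i to the log, so winding +1 contributes (-2/15)*(1)*2*pi*i = -(4/15)*pi*i.
Summing the contributions at β = 16 gives -(4/15)*pi*i.


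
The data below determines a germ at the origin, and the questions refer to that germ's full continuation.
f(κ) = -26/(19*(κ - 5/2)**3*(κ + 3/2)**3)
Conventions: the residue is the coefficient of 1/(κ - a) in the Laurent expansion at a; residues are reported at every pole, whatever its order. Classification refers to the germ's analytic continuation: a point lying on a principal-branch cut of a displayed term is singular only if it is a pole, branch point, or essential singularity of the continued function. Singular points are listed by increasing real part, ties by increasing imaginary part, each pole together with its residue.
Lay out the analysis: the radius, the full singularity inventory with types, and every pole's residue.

Radius of convergence at 0: 3/2.
At -3/2: a pole of order 3; residue 39/4864.
At 5/2: a pole of order 3; residue -39/4864.

Denominator factor (κ - 5/2)^3: pole of order 3 at 5/2, modulus 5/2.
Denominator factor (κ + 3/2)^3: pole of order 3 at -3/2, modulus 3/2.
The radius of convergence is the smallest modulus among the singular points: 3/2.
At the order-3 pole -3/2 set g(κ) = (κ - (-3/2))^3*f(κ) = -26/(19*(κ - 5/2)**3).
Order-3 pole: residue = g''(a)/2; g''(-3/2) = 39/2432, so the residue is 39/4864.
At the order-3 pole 5/2 set g(κ) = (κ - (5/2))^3*f(κ) = -26/(19*(κ + 3/2)**3).
Order-3 pole: residue = g''(a)/2; g''(5/2) = -39/2432, so the residue is -39/4864.
List the singular points by increasing real part (a conjugate pair: the negative imaginary part first).


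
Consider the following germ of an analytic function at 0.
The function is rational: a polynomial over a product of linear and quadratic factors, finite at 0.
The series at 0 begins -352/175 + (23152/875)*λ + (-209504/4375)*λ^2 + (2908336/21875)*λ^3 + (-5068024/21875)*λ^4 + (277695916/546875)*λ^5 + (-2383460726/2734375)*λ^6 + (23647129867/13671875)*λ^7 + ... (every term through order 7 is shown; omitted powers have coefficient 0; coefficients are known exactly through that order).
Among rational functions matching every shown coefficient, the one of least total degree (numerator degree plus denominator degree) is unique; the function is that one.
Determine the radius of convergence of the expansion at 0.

The radius of convergence is 5/8.

No rational of total degree below 5 reproduces all 8 coefficients; solving the [2/3] Pade equations on them gives f(λ) = (-5*λ**2/12 - 6*λ + 11/21)/((λ - 2/3)*(λ + 5/8)**2), whose expansion matches every shown term.
Denominator factor (λ - 2/3): pole of order 1 at 2/3, modulus 2/3.
Denominator factor (λ + 5/8)^2: pole of order 2 at -5/8, modulus 5/8.
The radius of convergence is the smallest modulus among the singular points: 5/8.


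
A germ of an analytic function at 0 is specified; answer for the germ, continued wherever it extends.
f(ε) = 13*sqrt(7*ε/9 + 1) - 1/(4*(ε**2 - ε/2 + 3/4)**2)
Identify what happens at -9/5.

The point is a regular point.

Denominator factors: ε**2 - ε/2 + 3/4 = 489/100 at ε = -9/5 — none vanishes.
Branch term sqrt(1 - ε/(-9/7)): argument at -9/5 is -2/5, nonzero, so -9/5 is not its branch point (a point on a principal cut is still regular for the continued germ).
So the germ continues analytically to -9/5.


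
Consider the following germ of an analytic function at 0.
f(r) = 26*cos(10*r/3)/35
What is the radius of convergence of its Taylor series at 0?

The factor cos(10*r/3) is entire and contributes no finite singular point.
The polynomial part has no poles.
No finite singular points: the Taylor series at 0 converges everywhere.

The radius of convergence is infinite.


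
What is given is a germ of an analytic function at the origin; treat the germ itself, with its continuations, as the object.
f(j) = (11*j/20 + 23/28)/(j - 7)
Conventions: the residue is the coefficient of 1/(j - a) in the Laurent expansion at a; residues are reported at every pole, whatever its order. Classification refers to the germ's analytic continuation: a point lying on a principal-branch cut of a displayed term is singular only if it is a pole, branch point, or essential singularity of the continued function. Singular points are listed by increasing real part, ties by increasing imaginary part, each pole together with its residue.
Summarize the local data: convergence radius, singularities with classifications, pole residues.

Radius of convergence at 0: 7.
At 7: a pole of order 1; residue 327/70.

Denominator factor (j - 7): pole of order 1 at 7, modulus 7.
The radius of convergence is the smallest modulus among the singular points: 7.
At the order-1 pole 7 set g(j) = (j - (7))*f(j) = 11*j/20 + 23/28.
Simple pole: residue = g(a) at a = 7, which is 327/70.


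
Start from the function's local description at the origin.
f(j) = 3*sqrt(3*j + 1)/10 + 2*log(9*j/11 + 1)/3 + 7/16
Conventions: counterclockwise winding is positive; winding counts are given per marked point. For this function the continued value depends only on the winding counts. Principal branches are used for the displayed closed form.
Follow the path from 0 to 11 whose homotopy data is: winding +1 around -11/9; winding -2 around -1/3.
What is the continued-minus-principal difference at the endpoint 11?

Continued minus principal equals (4/3)*pi*i.

The rational part is single-valued and drops out of the difference; each branch term changes only by its own monodromy.
(3/10)*sqrt(1 - j/(-1/3)): winding -2 is even, the square root returns to the same sheet, contribution 0.
(2/3)*log(1 - j/(-11/9)): each positive loop around -11/9 adds 2*pi*i to the log, so winding +1 contributes (2/3)*(1)*2*pi*i = (4/3)*pi*i.
Summing the contributions at j = 11 gives (4/3)*pi*i.


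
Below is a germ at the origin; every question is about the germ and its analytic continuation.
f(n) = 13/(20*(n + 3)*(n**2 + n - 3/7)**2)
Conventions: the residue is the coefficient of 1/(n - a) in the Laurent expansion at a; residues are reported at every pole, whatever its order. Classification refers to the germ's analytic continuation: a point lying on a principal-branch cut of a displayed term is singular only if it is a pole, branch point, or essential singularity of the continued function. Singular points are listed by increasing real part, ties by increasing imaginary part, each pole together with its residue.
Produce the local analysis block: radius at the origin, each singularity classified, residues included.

Radius of convergence at 0: -1/2 + (1/14)*sqrt(133).
At -3: a pole of order 1; residue 49/2340.
At -1/2 - (1/14)*sqrt(133): a pole of order 2; residue -49/4680 + (2891/337896)*sqrt(133).
At -1/2 + (1/14)*sqrt(133): a pole of order 2; residue -49/4680 - (2891/337896)*sqrt(133).

Denominator factor (n**2 + n - 3/7)^2: discriminant 19/7, real irrational roots -1/2 + (1/14)*sqrt(133) and -1/2 - (1/14)*sqrt(133); poles of order 2, moduli -1/2 + (1/14)*sqrt(133) and 1/2 + (1/14)*sqrt(133).
Denominator factor (n + 3): pole of order 1 at -3, modulus 3.
The radius of convergence is the smallest modulus among the singular points: -1/2 + (1/14)*sqrt(133).
At the order-1 pole -3 set g(n) = (n - (-3))*f(n) = 13/(20*(n**2 + n - 3/7)**2).
Simple pole: residue = g(a) at a = -3, which is 49/2340.
The factor n**2 + n - 3/7 splits as (n - a)(n - a') with a = -1/2 - (1/14)*sqrt(133), a' = -1/2 + (1/14)*sqrt(133). At the order-2 pole a set g(n) = (n - a)^2*f(n) = [13/(20*(n + 3))] / (n - a')^2.
Order-2 pole: residue = g'(a); g'(-1/2 - (1/14)*sqrt(133)) = -49/4680 + (2891/337896)*sqrt(133), so the residue is -49/4680 + (2891/337896)*sqrt(133).
The factor n**2 + n - 3/7 splits as (n - a)(n - a') with a = -1/2 + (1/14)*sqrt(133), a' = -1/2 - (1/14)*sqrt(133). At the order-2 pole a set g(n) = (n - a)^2*f(n) = [13/(20*(n + 3))] / (n - a')^2.
Order-2 pole: residue = g'(a); g'(-1/2 + (1/14)*sqrt(133)) = -49/4680 - (2891/337896)*sqrt(133), so the residue is -49/4680 - (2891/337896)*sqrt(133).
List the singular points by increasing real part (a conjugate pair: the negative imaginary part first).


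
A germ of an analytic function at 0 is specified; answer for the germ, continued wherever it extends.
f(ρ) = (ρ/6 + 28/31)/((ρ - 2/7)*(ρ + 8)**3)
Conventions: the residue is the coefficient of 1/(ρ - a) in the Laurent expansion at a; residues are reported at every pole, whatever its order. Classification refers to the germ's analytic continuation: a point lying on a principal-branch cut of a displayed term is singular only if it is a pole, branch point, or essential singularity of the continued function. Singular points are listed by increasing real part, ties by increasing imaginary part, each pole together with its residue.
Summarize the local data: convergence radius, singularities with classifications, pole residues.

Radius of convergence at 0: 2/7.
At -8: a pole of order 3; residue -30331/18145416.
At 2/7: a pole of order 1; residue 30331/18145416.

Denominator factor (ρ + 8)^3: pole of order 3 at -8, modulus 8.
Denominator factor (ρ - 2/7): pole of order 1 at 2/7, modulus 2/7.
The radius of convergence is the smallest modulus among the singular points: 2/7.
At the order-3 pole -8 set g(ρ) = (ρ - (-8))^3*f(ρ) = (ρ/6 + 28/31)/(ρ - 2/7).
Order-3 pole: residue = g''(a)/2; g''(-8) = -30331/9072708, so the residue is -30331/18145416.
At the order-1 pole 2/7 set g(ρ) = (ρ - (2/7))*f(ρ) = (ρ/6 + 28/31)/(ρ + 8)**3.
Simple pole: residue = g(a) at a = 2/7, which is 30331/18145416.
List the singular points by increasing real part (a conjugate pair: the negative imaginary part first).


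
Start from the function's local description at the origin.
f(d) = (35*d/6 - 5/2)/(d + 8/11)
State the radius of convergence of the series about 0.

Denominator factor (d + 8/11): pole of order 1 at -8/11, modulus 8/11.
The radius of convergence is the smallest modulus among the singular points: 8/11.

The radius of convergence is 8/11.


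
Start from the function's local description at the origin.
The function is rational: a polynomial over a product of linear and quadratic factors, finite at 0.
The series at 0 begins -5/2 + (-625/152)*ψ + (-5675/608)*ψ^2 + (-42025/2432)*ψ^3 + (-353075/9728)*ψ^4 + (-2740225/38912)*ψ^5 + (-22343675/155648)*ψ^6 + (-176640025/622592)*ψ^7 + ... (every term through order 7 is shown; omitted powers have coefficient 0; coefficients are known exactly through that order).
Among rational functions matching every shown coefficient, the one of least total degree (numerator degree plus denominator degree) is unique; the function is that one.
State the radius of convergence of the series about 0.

The radius of convergence is 1/2.

No rational of total degree below 3 reproduces all 8 coefficients; solving the [1/2] Pade equations on them gives f(ψ) = (17*ψ/19 + 1)/((ψ - 1/2)*(ψ + 4/5)), whose expansion matches every shown term.
Denominator factor (ψ - 1/2): pole of order 1 at 1/2, modulus 1/2.
Denominator factor (ψ + 4/5): pole of order 1 at -4/5, modulus 4/5.
The radius of convergence is the smallest modulus among the singular points: 1/2.


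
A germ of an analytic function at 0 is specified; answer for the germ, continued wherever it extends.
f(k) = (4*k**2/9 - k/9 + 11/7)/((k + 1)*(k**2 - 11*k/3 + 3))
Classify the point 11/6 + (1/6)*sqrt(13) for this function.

The point is a pole of order 1.

The denominator factor k**2 - 11*k/3 + 3 vanishes at 11/6 + (1/6)*sqrt(13) and appears to the power 1; the numerator there equals 3427/1134 + (41/162)*sqrt(13), nonzero, and no other factor vanishes.
Hence a pole whose order is the multiplicity, 1.


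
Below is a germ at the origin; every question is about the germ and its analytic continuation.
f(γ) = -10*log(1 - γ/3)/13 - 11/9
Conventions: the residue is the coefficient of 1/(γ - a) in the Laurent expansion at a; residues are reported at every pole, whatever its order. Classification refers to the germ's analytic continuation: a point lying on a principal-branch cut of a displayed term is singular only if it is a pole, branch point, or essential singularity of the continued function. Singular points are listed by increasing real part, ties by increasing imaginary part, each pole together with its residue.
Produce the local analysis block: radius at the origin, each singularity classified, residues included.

Radius of convergence at 0: 3.
At 3: a logarithmic branch point.

Branch term (-10/13)*log(1 - γ/(3)): its argument vanishes at γ = 3, a logarithmic branch point, modulus 3.
The radius of convergence is the smallest modulus among the singular points: 3.


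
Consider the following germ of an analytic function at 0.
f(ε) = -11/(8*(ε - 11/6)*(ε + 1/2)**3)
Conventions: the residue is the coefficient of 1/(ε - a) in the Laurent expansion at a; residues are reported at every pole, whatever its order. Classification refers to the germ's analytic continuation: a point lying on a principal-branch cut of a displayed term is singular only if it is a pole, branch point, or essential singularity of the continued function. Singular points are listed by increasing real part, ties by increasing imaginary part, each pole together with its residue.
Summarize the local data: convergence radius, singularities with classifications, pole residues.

Radius of convergence at 0: 1/2.
At -1/2: a pole of order 3; residue 297/2744.
At 11/6: a pole of order 1; residue -297/2744.

Denominator factor (ε + 1/2)^3: pole of order 3 at -1/2, modulus 1/2.
Denominator factor (ε - 11/6): pole of order 1 at 11/6, modulus 11/6.
The radius of convergence is the smallest modulus among the singular points: 1/2.
At the order-3 pole -1/2 set g(ε) = (ε - (-1/2))^3*f(ε) = -11/(8*(ε - 11/6)).
Order-3 pole: residue = g''(a)/2; g''(-1/2) = 297/1372, so the residue is 297/2744.
At the order-1 pole 11/6 set g(ε) = (ε - (11/6))*f(ε) = -11/(8*(ε + 1/2)**3).
Simple pole: residue = g(a) at a = 11/6, which is -297/2744.
List the singular points by increasing real part (a conjugate pair: the negative imaginary part first).


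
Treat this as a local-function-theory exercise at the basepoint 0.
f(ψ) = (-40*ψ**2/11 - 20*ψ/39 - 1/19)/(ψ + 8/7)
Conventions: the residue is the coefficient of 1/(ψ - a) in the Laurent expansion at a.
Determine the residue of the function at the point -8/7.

The residue is -1683901/399399.

At the order-1 pole -8/7 set g(ψ) = (ψ - (-8/7))*f(ψ) = -40*ψ**2/11 - 20*ψ/39 - 1/19.
Simple pole: residue = g(a) at a = -8/7, which is -1683901/399399.


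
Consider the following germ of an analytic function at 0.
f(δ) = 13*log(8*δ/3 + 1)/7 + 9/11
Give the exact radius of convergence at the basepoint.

The radius of convergence is 3/8.

Branch term (13/7)*log(1 - δ/(-3/8)): its argument vanishes at δ = -3/8, a logarithmic branch point, modulus 3/8.
The radius of convergence is the smallest modulus among the singular points: 3/8.


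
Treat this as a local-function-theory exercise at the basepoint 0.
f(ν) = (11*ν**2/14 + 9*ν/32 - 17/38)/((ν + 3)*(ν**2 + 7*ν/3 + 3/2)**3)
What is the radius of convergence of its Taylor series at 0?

Denominator factor (ν**2 + 7*ν/3 + 3/2)^3: discriminant -5/9, complex-conjugate roots (-7/6) + ((1/6)*sqrt(5))*i and (-7/6) - ((1/6)*sqrt(5))*i; poles of order 3, moduli (1/2)*sqrt(6) and (1/2)*sqrt(6).
Denominator factor (ν + 3): pole of order 1 at -3, modulus 3.
The radius of convergence is the smallest modulus among the singular points: (1/2)*sqrt(6).

The radius of convergence is (1/2)*sqrt(6).


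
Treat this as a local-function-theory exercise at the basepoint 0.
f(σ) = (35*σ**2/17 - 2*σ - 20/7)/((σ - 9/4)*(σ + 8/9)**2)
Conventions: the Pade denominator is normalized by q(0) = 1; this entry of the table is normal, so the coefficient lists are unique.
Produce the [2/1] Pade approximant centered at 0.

The Pade approximant has numerator coefficients [45/28, -338139/1424048, -1067233527/13556936960]; denominator coefficients [1, 3836156/4005135].

Taylor coefficients needed (expand at 0): a_0 = 45/28, a_1 = -199/112, a_2 = 445015/274176, a_3 = -959039/616896.
Write the denominator as Q(σ) = 1 + q1*σ. Requiring Q*f - P = O(σ^4) with deg P <= 2 kills the coefficients of σ^3..σ^3 in Q*f:
  σ^3: a_3 + q1*a_2 = 0, i.e. -959039/616896 + (445015/274176)*q1 = 0.
Solving this linear system: q1 = 3836156/4005135.
The numerator is Q*f truncated at degree 2: P0 = a_0 = 45/28; P1 = a_1 + q1*a_0 = -338139/1424048; P2 = a_2 + q1*a_1 = -1067233527/13556936960.


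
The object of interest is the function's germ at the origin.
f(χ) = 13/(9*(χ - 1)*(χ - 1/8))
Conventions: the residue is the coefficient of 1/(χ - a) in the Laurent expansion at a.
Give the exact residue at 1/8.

At the order-1 pole 1/8 set g(χ) = (χ - (1/8))*f(χ) = 13/(9*(χ - 1)).
Simple pole: residue = g(a) at a = 1/8, which is -104/63.

The residue is -104/63.


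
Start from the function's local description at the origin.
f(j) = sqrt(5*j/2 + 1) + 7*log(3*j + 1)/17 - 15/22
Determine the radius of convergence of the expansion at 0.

The radius of convergence is 1/3.

Branch term (1)*sqrt(1 - j/(-2/5)): its argument vanishes at j = -2/5, a square-root branch point, modulus 2/5.
Branch term (7/17)*log(1 - j/(-1/3)): its argument vanishes at j = -1/3, a logarithmic branch point, modulus 1/3.
The radius of convergence is the smallest modulus among the singular points: 1/3.


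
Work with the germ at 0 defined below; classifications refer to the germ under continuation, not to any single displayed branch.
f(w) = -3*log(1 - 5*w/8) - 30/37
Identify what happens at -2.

There is no denominator, hence no pole anywhere.
Branch term log(1 - w/(8/5)): argument at -2 is 9/4, nonzero, so -2 is not its branch point (a point on a principal cut is still regular for the continued germ).
So the germ continues analytically to -2.

The point is a regular point.


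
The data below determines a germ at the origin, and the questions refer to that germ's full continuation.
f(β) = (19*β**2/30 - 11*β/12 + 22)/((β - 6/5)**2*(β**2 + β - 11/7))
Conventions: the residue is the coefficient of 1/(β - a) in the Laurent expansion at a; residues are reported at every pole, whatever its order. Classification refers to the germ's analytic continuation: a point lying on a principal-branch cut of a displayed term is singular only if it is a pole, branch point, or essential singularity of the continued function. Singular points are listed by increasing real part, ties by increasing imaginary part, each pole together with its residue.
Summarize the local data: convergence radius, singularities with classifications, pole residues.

Radius of convergence at 0: -1/2 + (1/14)*sqrt(357).
At -1/2 - (1/14)*sqrt(357): a pole of order 1; residue 93485/2904 - (4426985/2517768)*sqrt(357).
At -1/2 + (1/14)*sqrt(357): a pole of order 1; residue 93485/2904 + (4426985/2517768)*sqrt(357).
At 6/5: a pole of order 2; residue -93485/1452.


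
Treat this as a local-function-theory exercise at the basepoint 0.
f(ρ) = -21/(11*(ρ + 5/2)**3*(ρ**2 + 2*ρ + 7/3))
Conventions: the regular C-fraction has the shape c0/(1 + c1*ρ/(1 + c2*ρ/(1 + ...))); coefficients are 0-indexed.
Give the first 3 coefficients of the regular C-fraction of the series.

Taylor coefficients (expand at 0): a_0 = -72/1375, a_1 = 5184/48125, a_2 = -202392/1684375.
c0 = a_0 = -72/1375. Peel one level at a time: if S = 1 + c*ρ/S' with S'(0) = 1, then c is the ρ-coefficient of S and S' = c*ρ/(S - 1).
S_1 = c0/f = 1 + (72/35)*ρ + (339/175)*ρ^2 + ...; c1 = 72/35.
S_2 = c1*ρ/(S_1 - 1) = 1 + (-113/120)*ρ + ...; c2 = -113/120.

The regular C-fraction coefficients are [-72/1375, 72/35, -113/120].


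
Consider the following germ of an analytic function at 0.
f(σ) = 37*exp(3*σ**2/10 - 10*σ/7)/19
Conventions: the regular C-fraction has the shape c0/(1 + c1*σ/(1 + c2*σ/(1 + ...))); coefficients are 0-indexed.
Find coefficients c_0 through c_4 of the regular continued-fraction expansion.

Taylor coefficients (expand at 0): a_0 = 37/19, a_1 = -370/133, a_2 = 23939/9310, a_3 = -34817/19551, a_4 = 27965599/27371400.
c0 = a_0 = 37/19. Peel one level at a time: if S = 1 + c*σ/S' with S'(0) = 1, then c is the σ-coefficient of S and S' = c*σ/(S - 1).
S_1 = c0/f = 1 + (10/7)*σ + (353/490)*σ^2 + ...; c1 = 10/7.
S_2 = c1*σ/(S_1 - 1) = 1 + (-353/700)*σ + (314827/1470000)*σ^2 + ...; c2 = -353/700.
S_3 = c2*σ/(S_2 - 1) = 1 + (314827/741300)*σ + (140579207/1099051380)*σ^2 + ...; c3 = 314827/741300.
S_4 = c3*σ/(S_3 - 1) = 1 + (-702896035/2333812551)*σ + ...; c4 = -702896035/2333812551.

The regular C-fraction coefficients are [37/19, 10/7, -353/700, 314827/741300, -702896035/2333812551].


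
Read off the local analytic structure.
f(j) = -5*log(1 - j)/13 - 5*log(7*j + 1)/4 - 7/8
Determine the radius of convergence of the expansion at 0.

Branch term (-5/13)*log(1 - j/(1)): its argument vanishes at j = 1, a logarithmic branch point, modulus 1.
Branch term (-5/4)*log(1 - j/(-1/7)): its argument vanishes at j = -1/7, a logarithmic branch point, modulus 1/7.
The radius of convergence is the smallest modulus among the singular points: 1/7.

The radius of convergence is 1/7.


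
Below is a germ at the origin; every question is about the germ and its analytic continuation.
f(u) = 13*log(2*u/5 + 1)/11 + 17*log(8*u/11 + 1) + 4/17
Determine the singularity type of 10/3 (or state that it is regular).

There is no denominator, hence no pole anywhere.
Branch term log(1 - u/(-11/8)): argument at 10/3 is 113/33, nonzero, so 10/3 is not its branch point (a point on a principal cut is still regular for the continued germ).
Branch term log(1 - u/(-5/2)): argument at 10/3 is 7/3, nonzero, so 10/3 is not its branch point (a point on a principal cut is still regular for the continued germ).
So the germ continues analytically to 10/3.

The point is a regular point.


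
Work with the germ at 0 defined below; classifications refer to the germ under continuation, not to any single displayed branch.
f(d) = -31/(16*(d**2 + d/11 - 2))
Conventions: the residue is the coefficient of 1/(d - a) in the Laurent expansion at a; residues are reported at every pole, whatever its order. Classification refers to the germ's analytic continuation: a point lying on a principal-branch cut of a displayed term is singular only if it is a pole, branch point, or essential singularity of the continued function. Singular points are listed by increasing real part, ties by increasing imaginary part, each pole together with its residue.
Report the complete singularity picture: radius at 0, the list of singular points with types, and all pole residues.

Radius of convergence at 0: -1/22 + (1/22)*sqrt(969).
At -1/22 - (1/22)*sqrt(969): a pole of order 1; residue (341/15504)*sqrt(969).
At -1/22 + (1/22)*sqrt(969): a pole of order 1; residue -(341/15504)*sqrt(969).

Denominator factor (d**2 + d/11 - 2): discriminant 969/121, real irrational roots -1/22 + (1/22)*sqrt(969) and -1/22 - (1/22)*sqrt(969); poles of order 1, moduli -1/22 + (1/22)*sqrt(969) and 1/22 + (1/22)*sqrt(969).
The radius of convergence is the smallest modulus among the singular points: -1/22 + (1/22)*sqrt(969).
The factor d**2 + d/11 - 2 splits as (d - a)(d - a') with a = -1/22 - (1/22)*sqrt(969), a' = -1/22 + (1/22)*sqrt(969). At the order-1 pole a set g(d) = (d - a)*f(d) = [-31/16] / (d - a').
Simple pole: residue = g(a) at a = -1/22 - (1/22)*sqrt(969), which is (341/15504)*sqrt(969).
The factor d**2 + d/11 - 2 splits as (d - a)(d - a') with a = -1/22 + (1/22)*sqrt(969), a' = -1/22 - (1/22)*sqrt(969). At the order-1 pole a set g(d) = (d - a)*f(d) = [-31/16] / (d - a').
Simple pole: residue = g(a) at a = -1/22 + (1/22)*sqrt(969), which is -(341/15504)*sqrt(969).
List the singular points by increasing real part (a conjugate pair: the negative imaginary part first).


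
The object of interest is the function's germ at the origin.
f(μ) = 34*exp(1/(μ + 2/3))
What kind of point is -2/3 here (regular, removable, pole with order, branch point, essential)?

The exponent 1/(μ - (-2/3)) has a pole at -2/3, so exp(1/(μ - (-2/3))) takes every nonzero value near it: an essential singularity (not a pole of any order).

The point is an essential singularity.


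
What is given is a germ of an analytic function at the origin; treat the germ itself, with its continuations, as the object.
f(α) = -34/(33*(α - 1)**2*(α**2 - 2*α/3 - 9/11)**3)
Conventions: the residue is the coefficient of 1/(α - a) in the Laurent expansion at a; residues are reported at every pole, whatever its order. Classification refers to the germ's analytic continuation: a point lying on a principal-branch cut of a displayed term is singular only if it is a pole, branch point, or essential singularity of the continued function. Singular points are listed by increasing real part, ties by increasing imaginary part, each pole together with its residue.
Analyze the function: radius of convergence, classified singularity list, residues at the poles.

Denominator factor (α**2 - 2*α/3 - 9/11)^3: discriminant 368/99, real irrational roots 1/3 + (2/33)*sqrt(253) and 1/3 - (2/33)*sqrt(253); poles of order 3, moduli 1/3 + (2/33)*sqrt(253) and -1/3 + (2/33)*sqrt(253).
Denominator factor (α - 1)^2: pole of order 2 at 1, modulus 1.
The radius of convergence is the smallest modulus among the singular points: -1/3 + (2/33)*sqrt(253).
The factor α**2 - 2*α/3 - 9/11 splits as (α - a)(α - a') with a = 1/3 - (2/33)*sqrt(253), a' = 1/3 + (2/33)*sqrt(253). At the order-3 pole a set g(α) = (α - a)^3*f(α) = [-34/(33*(α - 1)**2)] / (α - a')^3.
Order-3 pole: residue = g''(a)/2; g''(1/3 - (2/33)*sqrt(253)) = -610929/8192 + (470470869/99672064)*sqrt(253), so the residue is -610929/16384 + (470470869/199344128)*sqrt(253).
At the order-2 pole 1 set g(α) = (α - (1))^2*f(α) = -34/(33*(α**2 - 2*α/3 - 9/11)**3).
Order-2 pole: residue = g'(a); g'(1) = 610929/8192, so the residue is 610929/8192.
The factor α**2 - 2*α/3 - 9/11 splits as (α - a)(α - a') with a = 1/3 + (2/33)*sqrt(253), a' = 1/3 - (2/33)*sqrt(253). At the order-3 pole a set g(α) = (α - a)^3*f(α) = [-34/(33*(α - 1)**2)] / (α - a')^3.
Order-3 pole: residue = g''(a)/2; g''(1/3 + (2/33)*sqrt(253)) = -610929/8192 - (470470869/99672064)*sqrt(253), so the residue is -610929/16384 - (470470869/199344128)*sqrt(253).
List the singular points by increasing real part (a conjugate pair: the negative imaginary part first).

Radius of convergence at 0: -1/3 + (2/33)*sqrt(253).
At 1/3 - (2/33)*sqrt(253): a pole of order 3; residue -610929/16384 + (470470869/199344128)*sqrt(253).
At 1: a pole of order 2; residue 610929/8192.
At 1/3 + (2/33)*sqrt(253): a pole of order 3; residue -610929/16384 - (470470869/199344128)*sqrt(253).
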